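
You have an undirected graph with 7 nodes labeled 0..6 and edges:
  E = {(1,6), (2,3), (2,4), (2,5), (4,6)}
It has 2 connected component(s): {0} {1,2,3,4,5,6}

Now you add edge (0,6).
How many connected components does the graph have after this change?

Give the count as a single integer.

Answer: 1

Derivation:
Initial component count: 2
Add (0,6): merges two components. Count decreases: 2 -> 1.
New component count: 1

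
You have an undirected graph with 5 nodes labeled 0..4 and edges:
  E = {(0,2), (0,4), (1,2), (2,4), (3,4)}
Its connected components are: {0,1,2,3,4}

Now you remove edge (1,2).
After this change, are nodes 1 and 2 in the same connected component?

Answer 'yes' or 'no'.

Initial components: {0,1,2,3,4}
Removing edge (1,2): it was a bridge — component count 1 -> 2.
New components: {0,2,3,4} {1}
Are 1 and 2 in the same component? no

Answer: no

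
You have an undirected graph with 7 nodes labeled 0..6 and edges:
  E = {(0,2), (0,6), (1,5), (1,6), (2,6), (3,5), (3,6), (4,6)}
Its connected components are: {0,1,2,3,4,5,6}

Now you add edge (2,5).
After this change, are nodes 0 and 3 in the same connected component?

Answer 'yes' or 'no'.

Initial components: {0,1,2,3,4,5,6}
Adding edge (2,5): both already in same component {0,1,2,3,4,5,6}. No change.
New components: {0,1,2,3,4,5,6}
Are 0 and 3 in the same component? yes

Answer: yes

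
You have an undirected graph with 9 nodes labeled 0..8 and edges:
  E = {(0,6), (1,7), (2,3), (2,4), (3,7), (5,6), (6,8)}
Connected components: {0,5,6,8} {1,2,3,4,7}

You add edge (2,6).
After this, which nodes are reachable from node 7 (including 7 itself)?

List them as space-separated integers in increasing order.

Before: nodes reachable from 7: {1,2,3,4,7}
Adding (2,6): merges 7's component with another. Reachability grows.
After: nodes reachable from 7: {0,1,2,3,4,5,6,7,8}

Answer: 0 1 2 3 4 5 6 7 8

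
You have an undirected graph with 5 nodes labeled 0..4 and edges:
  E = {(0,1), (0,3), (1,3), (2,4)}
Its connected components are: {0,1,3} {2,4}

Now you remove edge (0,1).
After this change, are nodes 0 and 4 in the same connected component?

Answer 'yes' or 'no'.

Initial components: {0,1,3} {2,4}
Removing edge (0,1): not a bridge — component count unchanged at 2.
New components: {0,1,3} {2,4}
Are 0 and 4 in the same component? no

Answer: no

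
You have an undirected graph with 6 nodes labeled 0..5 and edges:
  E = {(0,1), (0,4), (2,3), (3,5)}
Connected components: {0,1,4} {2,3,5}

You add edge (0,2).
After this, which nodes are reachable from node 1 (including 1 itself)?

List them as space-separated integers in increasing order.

Before: nodes reachable from 1: {0,1,4}
Adding (0,2): merges 1's component with another. Reachability grows.
After: nodes reachable from 1: {0,1,2,3,4,5}

Answer: 0 1 2 3 4 5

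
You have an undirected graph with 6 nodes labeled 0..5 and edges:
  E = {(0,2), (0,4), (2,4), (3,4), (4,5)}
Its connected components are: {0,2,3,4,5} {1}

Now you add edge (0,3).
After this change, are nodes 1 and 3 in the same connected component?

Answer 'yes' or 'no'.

Answer: no

Derivation:
Initial components: {0,2,3,4,5} {1}
Adding edge (0,3): both already in same component {0,2,3,4,5}. No change.
New components: {0,2,3,4,5} {1}
Are 1 and 3 in the same component? no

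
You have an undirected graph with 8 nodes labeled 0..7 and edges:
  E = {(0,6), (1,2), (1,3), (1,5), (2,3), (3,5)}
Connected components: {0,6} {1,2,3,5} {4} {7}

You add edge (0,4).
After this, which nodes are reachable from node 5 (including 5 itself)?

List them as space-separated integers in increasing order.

Answer: 1 2 3 5

Derivation:
Before: nodes reachable from 5: {1,2,3,5}
Adding (0,4): merges two components, but neither contains 5. Reachability from 5 unchanged.
After: nodes reachable from 5: {1,2,3,5}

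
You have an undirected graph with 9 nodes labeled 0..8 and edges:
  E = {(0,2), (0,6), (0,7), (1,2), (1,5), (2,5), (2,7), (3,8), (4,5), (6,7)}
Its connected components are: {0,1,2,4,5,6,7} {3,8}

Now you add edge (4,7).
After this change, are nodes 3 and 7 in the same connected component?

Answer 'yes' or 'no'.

Answer: no

Derivation:
Initial components: {0,1,2,4,5,6,7} {3,8}
Adding edge (4,7): both already in same component {0,1,2,4,5,6,7}. No change.
New components: {0,1,2,4,5,6,7} {3,8}
Are 3 and 7 in the same component? no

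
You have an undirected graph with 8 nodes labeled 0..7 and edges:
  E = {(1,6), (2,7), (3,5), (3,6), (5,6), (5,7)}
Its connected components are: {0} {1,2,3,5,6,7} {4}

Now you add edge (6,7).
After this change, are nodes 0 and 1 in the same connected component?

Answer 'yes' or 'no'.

Initial components: {0} {1,2,3,5,6,7} {4}
Adding edge (6,7): both already in same component {1,2,3,5,6,7}. No change.
New components: {0} {1,2,3,5,6,7} {4}
Are 0 and 1 in the same component? no

Answer: no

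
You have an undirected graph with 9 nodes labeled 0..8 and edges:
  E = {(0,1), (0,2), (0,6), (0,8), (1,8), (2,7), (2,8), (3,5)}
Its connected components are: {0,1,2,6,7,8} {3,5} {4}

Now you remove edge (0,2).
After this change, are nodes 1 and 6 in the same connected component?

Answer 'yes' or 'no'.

Initial components: {0,1,2,6,7,8} {3,5} {4}
Removing edge (0,2): not a bridge — component count unchanged at 3.
New components: {0,1,2,6,7,8} {3,5} {4}
Are 1 and 6 in the same component? yes

Answer: yes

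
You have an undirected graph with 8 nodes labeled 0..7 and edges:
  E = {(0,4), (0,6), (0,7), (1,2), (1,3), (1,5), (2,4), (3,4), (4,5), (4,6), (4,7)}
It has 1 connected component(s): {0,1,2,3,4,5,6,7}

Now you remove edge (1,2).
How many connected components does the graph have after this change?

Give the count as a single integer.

Initial component count: 1
Remove (1,2): not a bridge. Count unchanged: 1.
  After removal, components: {0,1,2,3,4,5,6,7}
New component count: 1

Answer: 1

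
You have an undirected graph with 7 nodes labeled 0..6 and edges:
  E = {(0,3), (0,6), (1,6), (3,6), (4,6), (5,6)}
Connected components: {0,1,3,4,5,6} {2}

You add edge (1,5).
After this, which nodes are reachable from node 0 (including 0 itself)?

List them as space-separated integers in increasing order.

Before: nodes reachable from 0: {0,1,3,4,5,6}
Adding (1,5): both endpoints already in same component. Reachability from 0 unchanged.
After: nodes reachable from 0: {0,1,3,4,5,6}

Answer: 0 1 3 4 5 6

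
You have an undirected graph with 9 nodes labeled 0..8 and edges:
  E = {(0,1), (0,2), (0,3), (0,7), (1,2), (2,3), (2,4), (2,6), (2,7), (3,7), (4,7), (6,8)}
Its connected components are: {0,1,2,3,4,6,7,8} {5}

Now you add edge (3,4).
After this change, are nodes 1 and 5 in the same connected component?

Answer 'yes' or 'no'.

Answer: no

Derivation:
Initial components: {0,1,2,3,4,6,7,8} {5}
Adding edge (3,4): both already in same component {0,1,2,3,4,6,7,8}. No change.
New components: {0,1,2,3,4,6,7,8} {5}
Are 1 and 5 in the same component? no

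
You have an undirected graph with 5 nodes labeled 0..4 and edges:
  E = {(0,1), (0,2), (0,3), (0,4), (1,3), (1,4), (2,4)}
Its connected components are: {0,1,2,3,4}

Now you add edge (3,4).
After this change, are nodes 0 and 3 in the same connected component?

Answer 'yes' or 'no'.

Answer: yes

Derivation:
Initial components: {0,1,2,3,4}
Adding edge (3,4): both already in same component {0,1,2,3,4}. No change.
New components: {0,1,2,3,4}
Are 0 and 3 in the same component? yes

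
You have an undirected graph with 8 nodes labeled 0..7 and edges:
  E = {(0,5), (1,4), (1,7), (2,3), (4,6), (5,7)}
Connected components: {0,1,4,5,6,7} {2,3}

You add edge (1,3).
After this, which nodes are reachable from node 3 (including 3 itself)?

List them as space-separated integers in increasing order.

Before: nodes reachable from 3: {2,3}
Adding (1,3): merges 3's component with another. Reachability grows.
After: nodes reachable from 3: {0,1,2,3,4,5,6,7}

Answer: 0 1 2 3 4 5 6 7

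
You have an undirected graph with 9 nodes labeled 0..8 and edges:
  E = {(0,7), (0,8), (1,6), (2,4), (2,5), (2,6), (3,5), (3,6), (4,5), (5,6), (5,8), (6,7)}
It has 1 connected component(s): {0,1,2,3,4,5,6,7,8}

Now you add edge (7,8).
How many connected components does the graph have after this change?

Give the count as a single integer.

Answer: 1

Derivation:
Initial component count: 1
Add (7,8): endpoints already in same component. Count unchanged: 1.
New component count: 1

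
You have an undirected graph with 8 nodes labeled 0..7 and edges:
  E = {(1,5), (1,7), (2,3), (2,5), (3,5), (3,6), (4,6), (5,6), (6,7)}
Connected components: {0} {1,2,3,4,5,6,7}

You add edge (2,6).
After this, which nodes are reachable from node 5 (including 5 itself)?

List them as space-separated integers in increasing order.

Answer: 1 2 3 4 5 6 7

Derivation:
Before: nodes reachable from 5: {1,2,3,4,5,6,7}
Adding (2,6): both endpoints already in same component. Reachability from 5 unchanged.
After: nodes reachable from 5: {1,2,3,4,5,6,7}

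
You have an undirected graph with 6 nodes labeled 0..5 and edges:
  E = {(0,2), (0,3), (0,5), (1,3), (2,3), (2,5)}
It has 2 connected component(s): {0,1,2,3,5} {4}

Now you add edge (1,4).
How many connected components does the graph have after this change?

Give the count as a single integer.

Initial component count: 2
Add (1,4): merges two components. Count decreases: 2 -> 1.
New component count: 1

Answer: 1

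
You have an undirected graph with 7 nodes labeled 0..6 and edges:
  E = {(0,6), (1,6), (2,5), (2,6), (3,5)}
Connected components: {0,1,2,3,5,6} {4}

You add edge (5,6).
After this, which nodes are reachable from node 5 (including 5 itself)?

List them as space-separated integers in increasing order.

Before: nodes reachable from 5: {0,1,2,3,5,6}
Adding (5,6): both endpoints already in same component. Reachability from 5 unchanged.
After: nodes reachable from 5: {0,1,2,3,5,6}

Answer: 0 1 2 3 5 6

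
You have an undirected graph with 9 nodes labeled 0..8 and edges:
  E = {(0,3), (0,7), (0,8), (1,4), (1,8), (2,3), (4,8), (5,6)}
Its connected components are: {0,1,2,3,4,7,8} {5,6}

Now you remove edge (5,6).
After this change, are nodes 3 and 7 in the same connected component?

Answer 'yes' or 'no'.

Initial components: {0,1,2,3,4,7,8} {5,6}
Removing edge (5,6): it was a bridge — component count 2 -> 3.
New components: {0,1,2,3,4,7,8} {5} {6}
Are 3 and 7 in the same component? yes

Answer: yes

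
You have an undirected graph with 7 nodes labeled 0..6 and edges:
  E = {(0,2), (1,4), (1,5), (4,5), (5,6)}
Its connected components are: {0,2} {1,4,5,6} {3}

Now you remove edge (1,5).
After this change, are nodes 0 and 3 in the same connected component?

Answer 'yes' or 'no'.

Initial components: {0,2} {1,4,5,6} {3}
Removing edge (1,5): not a bridge — component count unchanged at 3.
New components: {0,2} {1,4,5,6} {3}
Are 0 and 3 in the same component? no

Answer: no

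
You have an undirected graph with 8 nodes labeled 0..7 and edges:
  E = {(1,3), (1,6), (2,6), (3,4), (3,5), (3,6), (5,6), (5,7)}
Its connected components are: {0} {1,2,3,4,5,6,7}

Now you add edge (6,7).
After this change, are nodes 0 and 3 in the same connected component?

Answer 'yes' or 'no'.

Answer: no

Derivation:
Initial components: {0} {1,2,3,4,5,6,7}
Adding edge (6,7): both already in same component {1,2,3,4,5,6,7}. No change.
New components: {0} {1,2,3,4,5,6,7}
Are 0 and 3 in the same component? no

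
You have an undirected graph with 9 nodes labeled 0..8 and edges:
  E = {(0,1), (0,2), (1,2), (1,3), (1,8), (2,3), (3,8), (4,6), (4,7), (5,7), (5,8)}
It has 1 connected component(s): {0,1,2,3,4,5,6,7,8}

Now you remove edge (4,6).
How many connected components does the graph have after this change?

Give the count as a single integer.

Answer: 2

Derivation:
Initial component count: 1
Remove (4,6): it was a bridge. Count increases: 1 -> 2.
  After removal, components: {0,1,2,3,4,5,7,8} {6}
New component count: 2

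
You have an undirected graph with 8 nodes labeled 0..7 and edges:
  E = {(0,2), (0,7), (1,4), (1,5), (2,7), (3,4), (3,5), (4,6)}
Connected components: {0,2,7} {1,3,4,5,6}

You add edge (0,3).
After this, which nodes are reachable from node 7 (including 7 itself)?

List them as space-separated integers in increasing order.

Before: nodes reachable from 7: {0,2,7}
Adding (0,3): merges 7's component with another. Reachability grows.
After: nodes reachable from 7: {0,1,2,3,4,5,6,7}

Answer: 0 1 2 3 4 5 6 7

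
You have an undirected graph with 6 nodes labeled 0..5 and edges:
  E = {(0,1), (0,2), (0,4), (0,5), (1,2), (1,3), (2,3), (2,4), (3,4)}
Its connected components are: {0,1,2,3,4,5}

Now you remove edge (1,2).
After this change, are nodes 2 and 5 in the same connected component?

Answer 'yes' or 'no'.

Answer: yes

Derivation:
Initial components: {0,1,2,3,4,5}
Removing edge (1,2): not a bridge — component count unchanged at 1.
New components: {0,1,2,3,4,5}
Are 2 and 5 in the same component? yes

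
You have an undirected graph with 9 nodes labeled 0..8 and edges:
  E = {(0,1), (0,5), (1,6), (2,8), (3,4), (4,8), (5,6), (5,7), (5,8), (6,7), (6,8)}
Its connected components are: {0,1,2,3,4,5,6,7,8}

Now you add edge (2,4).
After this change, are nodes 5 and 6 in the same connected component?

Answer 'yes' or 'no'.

Answer: yes

Derivation:
Initial components: {0,1,2,3,4,5,6,7,8}
Adding edge (2,4): both already in same component {0,1,2,3,4,5,6,7,8}. No change.
New components: {0,1,2,3,4,5,6,7,8}
Are 5 and 6 in the same component? yes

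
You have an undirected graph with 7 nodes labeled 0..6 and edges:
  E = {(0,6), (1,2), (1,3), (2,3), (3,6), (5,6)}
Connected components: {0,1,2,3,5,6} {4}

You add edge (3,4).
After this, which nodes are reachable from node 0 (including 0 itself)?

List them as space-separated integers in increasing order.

Answer: 0 1 2 3 4 5 6

Derivation:
Before: nodes reachable from 0: {0,1,2,3,5,6}
Adding (3,4): merges 0's component with another. Reachability grows.
After: nodes reachable from 0: {0,1,2,3,4,5,6}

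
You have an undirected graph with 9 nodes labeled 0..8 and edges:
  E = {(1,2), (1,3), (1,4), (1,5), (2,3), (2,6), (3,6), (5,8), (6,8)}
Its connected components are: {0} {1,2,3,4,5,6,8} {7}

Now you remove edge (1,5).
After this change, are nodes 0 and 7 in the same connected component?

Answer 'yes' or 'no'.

Initial components: {0} {1,2,3,4,5,6,8} {7}
Removing edge (1,5): not a bridge — component count unchanged at 3.
New components: {0} {1,2,3,4,5,6,8} {7}
Are 0 and 7 in the same component? no

Answer: no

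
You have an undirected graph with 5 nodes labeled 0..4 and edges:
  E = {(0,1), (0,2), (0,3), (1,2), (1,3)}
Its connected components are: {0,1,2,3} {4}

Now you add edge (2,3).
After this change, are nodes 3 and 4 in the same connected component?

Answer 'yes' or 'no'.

Initial components: {0,1,2,3} {4}
Adding edge (2,3): both already in same component {0,1,2,3}. No change.
New components: {0,1,2,3} {4}
Are 3 and 4 in the same component? no

Answer: no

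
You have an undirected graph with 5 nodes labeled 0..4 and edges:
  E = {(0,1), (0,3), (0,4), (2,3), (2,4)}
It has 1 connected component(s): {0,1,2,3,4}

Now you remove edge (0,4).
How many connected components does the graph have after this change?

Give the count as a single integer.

Answer: 1

Derivation:
Initial component count: 1
Remove (0,4): not a bridge. Count unchanged: 1.
  After removal, components: {0,1,2,3,4}
New component count: 1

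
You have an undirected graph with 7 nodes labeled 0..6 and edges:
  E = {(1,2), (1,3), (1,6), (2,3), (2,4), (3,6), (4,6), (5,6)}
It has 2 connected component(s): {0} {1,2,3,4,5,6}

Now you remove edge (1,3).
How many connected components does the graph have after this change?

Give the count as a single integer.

Answer: 2

Derivation:
Initial component count: 2
Remove (1,3): not a bridge. Count unchanged: 2.
  After removal, components: {0} {1,2,3,4,5,6}
New component count: 2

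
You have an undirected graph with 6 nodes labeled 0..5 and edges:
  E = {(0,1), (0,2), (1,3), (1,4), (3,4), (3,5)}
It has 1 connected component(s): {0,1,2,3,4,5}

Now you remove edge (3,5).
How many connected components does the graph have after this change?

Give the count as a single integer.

Initial component count: 1
Remove (3,5): it was a bridge. Count increases: 1 -> 2.
  After removal, components: {0,1,2,3,4} {5}
New component count: 2

Answer: 2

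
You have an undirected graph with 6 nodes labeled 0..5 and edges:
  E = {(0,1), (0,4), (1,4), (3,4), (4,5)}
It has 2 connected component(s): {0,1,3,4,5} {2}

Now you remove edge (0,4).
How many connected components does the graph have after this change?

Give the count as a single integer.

Initial component count: 2
Remove (0,4): not a bridge. Count unchanged: 2.
  After removal, components: {0,1,3,4,5} {2}
New component count: 2

Answer: 2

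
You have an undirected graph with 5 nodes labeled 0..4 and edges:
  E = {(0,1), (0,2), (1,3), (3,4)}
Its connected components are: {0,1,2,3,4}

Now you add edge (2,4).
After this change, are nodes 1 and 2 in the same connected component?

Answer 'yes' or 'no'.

Answer: yes

Derivation:
Initial components: {0,1,2,3,4}
Adding edge (2,4): both already in same component {0,1,2,3,4}. No change.
New components: {0,1,2,3,4}
Are 1 and 2 in the same component? yes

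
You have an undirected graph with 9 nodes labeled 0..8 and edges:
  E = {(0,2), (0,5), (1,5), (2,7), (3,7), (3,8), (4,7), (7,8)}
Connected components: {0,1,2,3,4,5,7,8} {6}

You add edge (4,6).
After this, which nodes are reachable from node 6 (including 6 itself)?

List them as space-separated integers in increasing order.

Before: nodes reachable from 6: {6}
Adding (4,6): merges 6's component with another. Reachability grows.
After: nodes reachable from 6: {0,1,2,3,4,5,6,7,8}

Answer: 0 1 2 3 4 5 6 7 8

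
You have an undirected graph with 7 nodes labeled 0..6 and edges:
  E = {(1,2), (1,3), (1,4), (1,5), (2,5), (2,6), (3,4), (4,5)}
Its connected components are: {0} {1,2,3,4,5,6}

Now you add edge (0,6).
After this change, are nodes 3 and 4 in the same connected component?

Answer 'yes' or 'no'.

Initial components: {0} {1,2,3,4,5,6}
Adding edge (0,6): merges {0} and {1,2,3,4,5,6}.
New components: {0,1,2,3,4,5,6}
Are 3 and 4 in the same component? yes

Answer: yes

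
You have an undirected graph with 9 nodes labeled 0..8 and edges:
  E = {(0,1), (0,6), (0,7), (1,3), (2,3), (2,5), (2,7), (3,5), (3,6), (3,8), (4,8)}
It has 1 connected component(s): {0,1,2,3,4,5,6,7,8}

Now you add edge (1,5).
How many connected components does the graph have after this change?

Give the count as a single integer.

Initial component count: 1
Add (1,5): endpoints already in same component. Count unchanged: 1.
New component count: 1

Answer: 1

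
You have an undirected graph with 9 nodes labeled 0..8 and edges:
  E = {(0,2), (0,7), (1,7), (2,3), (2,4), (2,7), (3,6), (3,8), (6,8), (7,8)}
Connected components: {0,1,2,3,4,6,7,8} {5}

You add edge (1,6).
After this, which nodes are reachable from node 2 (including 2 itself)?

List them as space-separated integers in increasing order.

Before: nodes reachable from 2: {0,1,2,3,4,6,7,8}
Adding (1,6): both endpoints already in same component. Reachability from 2 unchanged.
After: nodes reachable from 2: {0,1,2,3,4,6,7,8}

Answer: 0 1 2 3 4 6 7 8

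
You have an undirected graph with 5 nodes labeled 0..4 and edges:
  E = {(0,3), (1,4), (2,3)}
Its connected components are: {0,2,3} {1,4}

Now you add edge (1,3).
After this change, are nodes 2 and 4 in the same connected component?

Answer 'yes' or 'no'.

Answer: yes

Derivation:
Initial components: {0,2,3} {1,4}
Adding edge (1,3): merges {1,4} and {0,2,3}.
New components: {0,1,2,3,4}
Are 2 and 4 in the same component? yes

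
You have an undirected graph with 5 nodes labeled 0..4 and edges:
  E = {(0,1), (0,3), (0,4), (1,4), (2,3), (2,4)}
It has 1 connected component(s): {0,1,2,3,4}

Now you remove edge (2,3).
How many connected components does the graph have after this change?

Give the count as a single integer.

Initial component count: 1
Remove (2,3): not a bridge. Count unchanged: 1.
  After removal, components: {0,1,2,3,4}
New component count: 1

Answer: 1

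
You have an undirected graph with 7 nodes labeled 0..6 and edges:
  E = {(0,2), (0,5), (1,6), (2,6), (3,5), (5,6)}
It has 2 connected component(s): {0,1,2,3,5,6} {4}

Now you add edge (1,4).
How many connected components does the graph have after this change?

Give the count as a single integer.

Answer: 1

Derivation:
Initial component count: 2
Add (1,4): merges two components. Count decreases: 2 -> 1.
New component count: 1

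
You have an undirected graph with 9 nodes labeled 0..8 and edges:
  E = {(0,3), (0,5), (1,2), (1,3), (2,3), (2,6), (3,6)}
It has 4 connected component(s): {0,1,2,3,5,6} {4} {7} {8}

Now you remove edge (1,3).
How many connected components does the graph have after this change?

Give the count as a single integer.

Initial component count: 4
Remove (1,3): not a bridge. Count unchanged: 4.
  After removal, components: {0,1,2,3,5,6} {4} {7} {8}
New component count: 4

Answer: 4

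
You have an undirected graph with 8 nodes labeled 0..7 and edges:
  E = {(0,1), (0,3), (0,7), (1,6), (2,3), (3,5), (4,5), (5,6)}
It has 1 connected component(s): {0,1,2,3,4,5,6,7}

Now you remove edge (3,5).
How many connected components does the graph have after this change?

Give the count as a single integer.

Initial component count: 1
Remove (3,5): not a bridge. Count unchanged: 1.
  After removal, components: {0,1,2,3,4,5,6,7}
New component count: 1

Answer: 1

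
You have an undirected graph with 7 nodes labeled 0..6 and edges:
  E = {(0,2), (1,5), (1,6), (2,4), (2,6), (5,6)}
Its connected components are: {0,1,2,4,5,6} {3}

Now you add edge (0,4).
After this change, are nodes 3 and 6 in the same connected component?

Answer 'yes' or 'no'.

Initial components: {0,1,2,4,5,6} {3}
Adding edge (0,4): both already in same component {0,1,2,4,5,6}. No change.
New components: {0,1,2,4,5,6} {3}
Are 3 and 6 in the same component? no

Answer: no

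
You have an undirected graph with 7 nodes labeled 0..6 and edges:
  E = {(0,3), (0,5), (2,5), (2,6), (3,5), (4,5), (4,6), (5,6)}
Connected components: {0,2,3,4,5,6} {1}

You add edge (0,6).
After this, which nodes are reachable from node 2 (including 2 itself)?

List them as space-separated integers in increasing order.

Before: nodes reachable from 2: {0,2,3,4,5,6}
Adding (0,6): both endpoints already in same component. Reachability from 2 unchanged.
After: nodes reachable from 2: {0,2,3,4,5,6}

Answer: 0 2 3 4 5 6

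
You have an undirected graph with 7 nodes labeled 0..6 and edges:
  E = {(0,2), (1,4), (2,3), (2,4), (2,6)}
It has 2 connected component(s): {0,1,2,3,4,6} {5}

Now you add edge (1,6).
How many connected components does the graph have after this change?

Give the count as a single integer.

Answer: 2

Derivation:
Initial component count: 2
Add (1,6): endpoints already in same component. Count unchanged: 2.
New component count: 2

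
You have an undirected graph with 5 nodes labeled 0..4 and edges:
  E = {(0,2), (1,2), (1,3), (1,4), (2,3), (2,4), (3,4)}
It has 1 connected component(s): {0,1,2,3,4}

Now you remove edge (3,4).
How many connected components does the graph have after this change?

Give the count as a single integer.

Answer: 1

Derivation:
Initial component count: 1
Remove (3,4): not a bridge. Count unchanged: 1.
  After removal, components: {0,1,2,3,4}
New component count: 1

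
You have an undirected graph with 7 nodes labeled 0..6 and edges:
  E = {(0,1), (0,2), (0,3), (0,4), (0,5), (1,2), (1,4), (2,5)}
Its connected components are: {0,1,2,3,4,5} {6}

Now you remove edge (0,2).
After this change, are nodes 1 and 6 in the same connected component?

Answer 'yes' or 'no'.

Initial components: {0,1,2,3,4,5} {6}
Removing edge (0,2): not a bridge — component count unchanged at 2.
New components: {0,1,2,3,4,5} {6}
Are 1 and 6 in the same component? no

Answer: no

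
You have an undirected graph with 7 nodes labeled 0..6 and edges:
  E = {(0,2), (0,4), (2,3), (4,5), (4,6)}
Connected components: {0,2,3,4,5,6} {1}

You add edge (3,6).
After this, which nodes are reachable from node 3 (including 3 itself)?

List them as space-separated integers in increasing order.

Answer: 0 2 3 4 5 6

Derivation:
Before: nodes reachable from 3: {0,2,3,4,5,6}
Adding (3,6): both endpoints already in same component. Reachability from 3 unchanged.
After: nodes reachable from 3: {0,2,3,4,5,6}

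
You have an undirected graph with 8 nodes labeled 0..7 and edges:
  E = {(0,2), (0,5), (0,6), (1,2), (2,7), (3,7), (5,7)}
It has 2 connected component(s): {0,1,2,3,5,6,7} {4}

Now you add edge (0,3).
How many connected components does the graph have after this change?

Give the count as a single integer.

Initial component count: 2
Add (0,3): endpoints already in same component. Count unchanged: 2.
New component count: 2

Answer: 2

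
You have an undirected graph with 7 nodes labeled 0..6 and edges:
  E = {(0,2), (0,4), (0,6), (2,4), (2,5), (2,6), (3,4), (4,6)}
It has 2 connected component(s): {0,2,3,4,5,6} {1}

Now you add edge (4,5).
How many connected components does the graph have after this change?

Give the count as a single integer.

Initial component count: 2
Add (4,5): endpoints already in same component. Count unchanged: 2.
New component count: 2

Answer: 2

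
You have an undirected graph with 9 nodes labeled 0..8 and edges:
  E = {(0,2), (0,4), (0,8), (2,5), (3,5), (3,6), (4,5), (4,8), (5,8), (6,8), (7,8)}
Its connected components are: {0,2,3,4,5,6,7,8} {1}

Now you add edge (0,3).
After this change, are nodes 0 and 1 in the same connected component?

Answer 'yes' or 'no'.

Initial components: {0,2,3,4,5,6,7,8} {1}
Adding edge (0,3): both already in same component {0,2,3,4,5,6,7,8}. No change.
New components: {0,2,3,4,5,6,7,8} {1}
Are 0 and 1 in the same component? no

Answer: no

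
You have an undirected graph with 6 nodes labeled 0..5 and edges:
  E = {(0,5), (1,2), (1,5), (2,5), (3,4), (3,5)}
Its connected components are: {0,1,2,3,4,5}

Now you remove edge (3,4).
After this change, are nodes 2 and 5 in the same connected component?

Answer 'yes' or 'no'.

Answer: yes

Derivation:
Initial components: {0,1,2,3,4,5}
Removing edge (3,4): it was a bridge — component count 1 -> 2.
New components: {0,1,2,3,5} {4}
Are 2 and 5 in the same component? yes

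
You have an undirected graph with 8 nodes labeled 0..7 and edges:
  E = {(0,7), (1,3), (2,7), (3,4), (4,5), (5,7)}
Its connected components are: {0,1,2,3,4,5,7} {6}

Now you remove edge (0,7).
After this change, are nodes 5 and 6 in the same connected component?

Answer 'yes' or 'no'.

Answer: no

Derivation:
Initial components: {0,1,2,3,4,5,7} {6}
Removing edge (0,7): it was a bridge — component count 2 -> 3.
New components: {0} {1,2,3,4,5,7} {6}
Are 5 and 6 in the same component? no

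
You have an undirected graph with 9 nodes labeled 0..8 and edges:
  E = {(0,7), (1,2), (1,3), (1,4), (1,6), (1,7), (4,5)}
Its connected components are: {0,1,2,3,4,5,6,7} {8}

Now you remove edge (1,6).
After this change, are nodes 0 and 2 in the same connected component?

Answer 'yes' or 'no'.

Answer: yes

Derivation:
Initial components: {0,1,2,3,4,5,6,7} {8}
Removing edge (1,6): it was a bridge — component count 2 -> 3.
New components: {0,1,2,3,4,5,7} {6} {8}
Are 0 and 2 in the same component? yes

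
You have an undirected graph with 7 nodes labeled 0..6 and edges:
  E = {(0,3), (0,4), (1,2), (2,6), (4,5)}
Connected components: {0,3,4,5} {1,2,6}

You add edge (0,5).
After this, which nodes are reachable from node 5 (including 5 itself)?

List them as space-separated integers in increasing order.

Before: nodes reachable from 5: {0,3,4,5}
Adding (0,5): both endpoints already in same component. Reachability from 5 unchanged.
After: nodes reachable from 5: {0,3,4,5}

Answer: 0 3 4 5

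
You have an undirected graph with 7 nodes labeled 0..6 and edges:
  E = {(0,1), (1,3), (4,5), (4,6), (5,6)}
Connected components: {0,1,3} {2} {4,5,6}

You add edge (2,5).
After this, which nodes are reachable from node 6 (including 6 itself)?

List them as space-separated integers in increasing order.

Before: nodes reachable from 6: {4,5,6}
Adding (2,5): merges 6's component with another. Reachability grows.
After: nodes reachable from 6: {2,4,5,6}

Answer: 2 4 5 6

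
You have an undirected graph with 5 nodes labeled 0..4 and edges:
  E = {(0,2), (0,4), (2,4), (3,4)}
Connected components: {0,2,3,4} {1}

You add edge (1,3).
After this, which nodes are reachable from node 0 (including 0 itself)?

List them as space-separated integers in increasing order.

Answer: 0 1 2 3 4

Derivation:
Before: nodes reachable from 0: {0,2,3,4}
Adding (1,3): merges 0's component with another. Reachability grows.
After: nodes reachable from 0: {0,1,2,3,4}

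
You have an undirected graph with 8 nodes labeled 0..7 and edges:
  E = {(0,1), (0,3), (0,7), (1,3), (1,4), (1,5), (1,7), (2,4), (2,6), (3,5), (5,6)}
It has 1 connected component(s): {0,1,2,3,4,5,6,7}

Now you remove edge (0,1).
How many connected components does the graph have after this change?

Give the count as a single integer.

Initial component count: 1
Remove (0,1): not a bridge. Count unchanged: 1.
  After removal, components: {0,1,2,3,4,5,6,7}
New component count: 1

Answer: 1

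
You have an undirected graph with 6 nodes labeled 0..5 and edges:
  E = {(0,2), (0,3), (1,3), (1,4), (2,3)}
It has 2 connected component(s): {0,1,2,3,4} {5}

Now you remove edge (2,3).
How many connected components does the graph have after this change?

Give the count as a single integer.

Initial component count: 2
Remove (2,3): not a bridge. Count unchanged: 2.
  After removal, components: {0,1,2,3,4} {5}
New component count: 2

Answer: 2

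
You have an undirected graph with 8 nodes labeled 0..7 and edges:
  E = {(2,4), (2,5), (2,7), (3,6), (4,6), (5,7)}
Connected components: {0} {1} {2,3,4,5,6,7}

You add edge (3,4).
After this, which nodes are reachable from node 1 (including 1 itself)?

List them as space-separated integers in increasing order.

Before: nodes reachable from 1: {1}
Adding (3,4): both endpoints already in same component. Reachability from 1 unchanged.
After: nodes reachable from 1: {1}

Answer: 1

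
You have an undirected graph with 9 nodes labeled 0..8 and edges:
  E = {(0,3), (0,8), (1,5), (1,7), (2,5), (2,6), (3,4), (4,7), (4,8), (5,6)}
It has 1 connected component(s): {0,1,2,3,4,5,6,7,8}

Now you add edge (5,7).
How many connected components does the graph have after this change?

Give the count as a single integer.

Initial component count: 1
Add (5,7): endpoints already in same component. Count unchanged: 1.
New component count: 1

Answer: 1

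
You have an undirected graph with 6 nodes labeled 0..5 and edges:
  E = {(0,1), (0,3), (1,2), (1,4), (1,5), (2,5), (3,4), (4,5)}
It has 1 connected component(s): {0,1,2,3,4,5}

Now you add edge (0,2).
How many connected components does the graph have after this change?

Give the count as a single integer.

Initial component count: 1
Add (0,2): endpoints already in same component. Count unchanged: 1.
New component count: 1

Answer: 1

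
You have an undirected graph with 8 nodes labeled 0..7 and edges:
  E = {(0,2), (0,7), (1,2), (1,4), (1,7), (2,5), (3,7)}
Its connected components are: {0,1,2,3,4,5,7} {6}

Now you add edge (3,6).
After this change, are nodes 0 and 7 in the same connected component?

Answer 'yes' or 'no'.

Initial components: {0,1,2,3,4,5,7} {6}
Adding edge (3,6): merges {0,1,2,3,4,5,7} and {6}.
New components: {0,1,2,3,4,5,6,7}
Are 0 and 7 in the same component? yes

Answer: yes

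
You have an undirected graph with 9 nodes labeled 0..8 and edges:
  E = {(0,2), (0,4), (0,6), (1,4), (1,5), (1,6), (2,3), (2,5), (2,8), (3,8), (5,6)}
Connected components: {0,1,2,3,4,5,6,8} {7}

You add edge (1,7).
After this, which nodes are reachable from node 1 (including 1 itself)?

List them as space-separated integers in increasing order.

Answer: 0 1 2 3 4 5 6 7 8

Derivation:
Before: nodes reachable from 1: {0,1,2,3,4,5,6,8}
Adding (1,7): merges 1's component with another. Reachability grows.
After: nodes reachable from 1: {0,1,2,3,4,5,6,7,8}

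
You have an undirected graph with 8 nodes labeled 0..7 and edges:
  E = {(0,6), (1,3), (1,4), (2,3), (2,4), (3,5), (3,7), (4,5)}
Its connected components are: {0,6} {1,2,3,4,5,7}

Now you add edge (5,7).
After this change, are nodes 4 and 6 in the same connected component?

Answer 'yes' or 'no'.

Initial components: {0,6} {1,2,3,4,5,7}
Adding edge (5,7): both already in same component {1,2,3,4,5,7}. No change.
New components: {0,6} {1,2,3,4,5,7}
Are 4 and 6 in the same component? no

Answer: no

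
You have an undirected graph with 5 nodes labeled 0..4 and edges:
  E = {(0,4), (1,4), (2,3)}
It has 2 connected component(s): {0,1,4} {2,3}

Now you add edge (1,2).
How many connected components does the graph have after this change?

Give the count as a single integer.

Answer: 1

Derivation:
Initial component count: 2
Add (1,2): merges two components. Count decreases: 2 -> 1.
New component count: 1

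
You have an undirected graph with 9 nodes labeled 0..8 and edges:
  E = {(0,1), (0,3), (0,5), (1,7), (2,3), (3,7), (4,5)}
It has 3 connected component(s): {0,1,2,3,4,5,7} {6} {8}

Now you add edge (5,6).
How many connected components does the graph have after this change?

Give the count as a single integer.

Answer: 2

Derivation:
Initial component count: 3
Add (5,6): merges two components. Count decreases: 3 -> 2.
New component count: 2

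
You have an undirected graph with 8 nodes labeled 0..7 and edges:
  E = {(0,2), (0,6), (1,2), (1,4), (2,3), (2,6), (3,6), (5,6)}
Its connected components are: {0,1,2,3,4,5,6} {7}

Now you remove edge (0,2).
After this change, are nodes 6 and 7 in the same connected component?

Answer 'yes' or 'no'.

Initial components: {0,1,2,3,4,5,6} {7}
Removing edge (0,2): not a bridge — component count unchanged at 2.
New components: {0,1,2,3,4,5,6} {7}
Are 6 and 7 in the same component? no

Answer: no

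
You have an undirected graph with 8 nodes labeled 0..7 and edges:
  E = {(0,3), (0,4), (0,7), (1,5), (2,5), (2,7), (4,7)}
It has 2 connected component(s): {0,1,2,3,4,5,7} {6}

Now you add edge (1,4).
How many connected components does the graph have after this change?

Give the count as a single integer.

Initial component count: 2
Add (1,4): endpoints already in same component. Count unchanged: 2.
New component count: 2

Answer: 2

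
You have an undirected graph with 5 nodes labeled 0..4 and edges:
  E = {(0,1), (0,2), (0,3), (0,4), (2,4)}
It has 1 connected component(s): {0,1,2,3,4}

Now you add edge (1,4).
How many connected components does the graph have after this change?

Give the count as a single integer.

Initial component count: 1
Add (1,4): endpoints already in same component. Count unchanged: 1.
New component count: 1

Answer: 1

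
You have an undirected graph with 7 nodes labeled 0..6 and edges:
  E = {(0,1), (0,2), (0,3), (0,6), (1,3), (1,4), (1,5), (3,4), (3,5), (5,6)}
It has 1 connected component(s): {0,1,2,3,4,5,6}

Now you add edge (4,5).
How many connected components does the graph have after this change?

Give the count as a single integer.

Answer: 1

Derivation:
Initial component count: 1
Add (4,5): endpoints already in same component. Count unchanged: 1.
New component count: 1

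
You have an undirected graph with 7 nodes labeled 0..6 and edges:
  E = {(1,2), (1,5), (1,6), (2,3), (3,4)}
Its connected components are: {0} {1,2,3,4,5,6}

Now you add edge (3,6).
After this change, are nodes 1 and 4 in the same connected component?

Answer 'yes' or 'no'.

Initial components: {0} {1,2,3,4,5,6}
Adding edge (3,6): both already in same component {1,2,3,4,5,6}. No change.
New components: {0} {1,2,3,4,5,6}
Are 1 and 4 in the same component? yes

Answer: yes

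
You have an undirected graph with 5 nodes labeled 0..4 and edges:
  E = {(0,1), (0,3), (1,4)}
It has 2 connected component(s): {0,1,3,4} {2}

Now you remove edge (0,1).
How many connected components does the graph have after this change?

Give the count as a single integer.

Initial component count: 2
Remove (0,1): it was a bridge. Count increases: 2 -> 3.
  After removal, components: {0,3} {1,4} {2}
New component count: 3

Answer: 3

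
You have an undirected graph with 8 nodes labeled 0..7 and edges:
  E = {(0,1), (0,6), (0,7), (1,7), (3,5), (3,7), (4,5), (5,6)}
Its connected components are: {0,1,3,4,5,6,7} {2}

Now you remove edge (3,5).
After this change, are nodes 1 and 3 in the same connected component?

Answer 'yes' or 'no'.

Initial components: {0,1,3,4,5,6,7} {2}
Removing edge (3,5): not a bridge — component count unchanged at 2.
New components: {0,1,3,4,5,6,7} {2}
Are 1 and 3 in the same component? yes

Answer: yes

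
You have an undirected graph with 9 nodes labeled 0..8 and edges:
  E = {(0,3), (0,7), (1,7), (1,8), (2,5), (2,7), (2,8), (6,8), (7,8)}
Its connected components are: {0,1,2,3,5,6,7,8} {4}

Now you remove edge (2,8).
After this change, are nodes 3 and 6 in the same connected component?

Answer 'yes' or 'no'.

Initial components: {0,1,2,3,5,6,7,8} {4}
Removing edge (2,8): not a bridge — component count unchanged at 2.
New components: {0,1,2,3,5,6,7,8} {4}
Are 3 and 6 in the same component? yes

Answer: yes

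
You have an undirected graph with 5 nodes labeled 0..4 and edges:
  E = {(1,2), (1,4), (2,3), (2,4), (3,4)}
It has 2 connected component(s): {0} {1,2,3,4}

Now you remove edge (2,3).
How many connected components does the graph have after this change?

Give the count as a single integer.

Initial component count: 2
Remove (2,3): not a bridge. Count unchanged: 2.
  After removal, components: {0} {1,2,3,4}
New component count: 2

Answer: 2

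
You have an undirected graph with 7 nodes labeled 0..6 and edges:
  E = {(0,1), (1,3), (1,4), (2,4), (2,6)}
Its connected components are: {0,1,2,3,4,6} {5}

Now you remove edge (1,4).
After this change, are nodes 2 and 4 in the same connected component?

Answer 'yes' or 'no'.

Initial components: {0,1,2,3,4,6} {5}
Removing edge (1,4): it was a bridge — component count 2 -> 3.
New components: {0,1,3} {2,4,6} {5}
Are 2 and 4 in the same component? yes

Answer: yes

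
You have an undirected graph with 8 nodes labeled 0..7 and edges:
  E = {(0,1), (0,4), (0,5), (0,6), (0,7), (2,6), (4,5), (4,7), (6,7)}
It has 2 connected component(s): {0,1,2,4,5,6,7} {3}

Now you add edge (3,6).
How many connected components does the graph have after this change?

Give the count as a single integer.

Initial component count: 2
Add (3,6): merges two components. Count decreases: 2 -> 1.
New component count: 1

Answer: 1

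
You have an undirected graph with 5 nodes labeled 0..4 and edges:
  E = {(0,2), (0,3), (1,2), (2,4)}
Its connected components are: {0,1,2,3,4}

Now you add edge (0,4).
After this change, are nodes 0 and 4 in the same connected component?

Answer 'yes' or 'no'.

Answer: yes

Derivation:
Initial components: {0,1,2,3,4}
Adding edge (0,4): both already in same component {0,1,2,3,4}. No change.
New components: {0,1,2,3,4}
Are 0 and 4 in the same component? yes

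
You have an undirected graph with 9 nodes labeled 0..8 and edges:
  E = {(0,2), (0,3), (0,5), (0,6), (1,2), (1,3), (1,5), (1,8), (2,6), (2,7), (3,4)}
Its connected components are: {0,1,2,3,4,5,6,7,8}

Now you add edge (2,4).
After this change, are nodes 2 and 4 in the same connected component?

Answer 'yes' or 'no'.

Answer: yes

Derivation:
Initial components: {0,1,2,3,4,5,6,7,8}
Adding edge (2,4): both already in same component {0,1,2,3,4,5,6,7,8}. No change.
New components: {0,1,2,3,4,5,6,7,8}
Are 2 and 4 in the same component? yes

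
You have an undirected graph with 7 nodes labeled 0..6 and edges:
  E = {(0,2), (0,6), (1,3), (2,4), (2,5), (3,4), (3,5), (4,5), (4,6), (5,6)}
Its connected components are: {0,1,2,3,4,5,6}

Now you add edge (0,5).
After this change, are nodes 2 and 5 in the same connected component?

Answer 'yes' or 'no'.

Initial components: {0,1,2,3,4,5,6}
Adding edge (0,5): both already in same component {0,1,2,3,4,5,6}. No change.
New components: {0,1,2,3,4,5,6}
Are 2 and 5 in the same component? yes

Answer: yes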